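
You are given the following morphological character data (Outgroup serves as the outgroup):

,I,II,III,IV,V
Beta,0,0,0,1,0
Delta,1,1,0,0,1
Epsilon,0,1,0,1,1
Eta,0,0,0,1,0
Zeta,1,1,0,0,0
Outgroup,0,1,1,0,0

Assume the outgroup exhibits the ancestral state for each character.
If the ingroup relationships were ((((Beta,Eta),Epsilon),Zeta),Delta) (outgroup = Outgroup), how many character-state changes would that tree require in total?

Map each character onto ((((Beta,Eta),Epsilon),Zeta),Delta) (rooted by Outgroup) and count the minimum state changes it requires (Fitch parsimony):
I: 2; II: 1; III: 1; IV: 1; V: 2.
Total tree length = 7.

7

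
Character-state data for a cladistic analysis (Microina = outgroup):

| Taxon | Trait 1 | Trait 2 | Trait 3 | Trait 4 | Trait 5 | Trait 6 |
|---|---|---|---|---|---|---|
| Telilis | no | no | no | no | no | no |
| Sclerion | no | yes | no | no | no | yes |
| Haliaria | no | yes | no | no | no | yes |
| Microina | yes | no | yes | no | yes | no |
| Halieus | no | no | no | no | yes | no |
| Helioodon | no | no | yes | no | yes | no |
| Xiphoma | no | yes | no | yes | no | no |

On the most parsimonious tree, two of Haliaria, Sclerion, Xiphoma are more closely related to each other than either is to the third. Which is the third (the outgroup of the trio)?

Character polarity is set by the outgroup: the derived state is whichever differs from the outgroup's state, so for Trait 1, Trait 3, Trait 5 the derived state is 'no', and for the remaining characters it is 'yes'.
All ingroup taxa share the derived state 'no' for Trait 1; it defines the ingroup but does not resolve relationships within it.
Only Haliaria, Sclerion, and Xiphoma show the derived state 'yes' for Trait 2, supporting them as a clade.
Trait 3 (derived state 'no') is shared by Haliaria, Halieus, Sclerion, Telilis, and Xiphoma — a synapomorphy uniting that clade.
Trait 4: derived state 'yes' in Xiphoma only — an autapomorphy, so it tells us nothing about relationships among taxa.
Trait 5 (derived state 'no') is shared by Haliaria, Sclerion, Telilis, and Xiphoma — a synapomorphy uniting that clade.
Trait 6 (derived state 'yes') is shared by Haliaria and Sclerion — a synapomorphy uniting that clade.
Most parsimonious ingroup topology: (((((Haliaria,Sclerion),Xiphoma),Telilis),Halieus),Helioodon).
Sclerion and Haliaria share a more recent common ancestor with each other than either does with Xiphoma, so Xiphoma is the least closely related of the three.

Xiphoma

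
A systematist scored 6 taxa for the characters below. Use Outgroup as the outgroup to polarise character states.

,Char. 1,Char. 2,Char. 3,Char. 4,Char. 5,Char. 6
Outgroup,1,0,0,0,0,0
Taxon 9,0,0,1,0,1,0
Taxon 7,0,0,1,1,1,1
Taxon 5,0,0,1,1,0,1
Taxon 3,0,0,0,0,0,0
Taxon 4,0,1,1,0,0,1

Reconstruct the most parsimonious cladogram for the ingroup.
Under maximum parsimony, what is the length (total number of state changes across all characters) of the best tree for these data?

7

Character polarity is set by the outgroup: the derived state is whichever differs from the outgroup's state, so for Char. 1 the derived state is '0', and for the remaining characters it is '1'.
All ingroup taxa share the derived state '0' for Char. 1; it defines the ingroup but does not resolve relationships within it.
Char. 2: derived state '1' in Taxon 4 only — an autapomorphy, so it tells us nothing about relationships among taxa.
Only Taxon 4, Taxon 5, Taxon 7, and Taxon 9 show the derived state '1' for Char. 3, supporting them as a clade.
Char. 4: derived state '1' in Taxon 5 and Taxon 7 only — synapomorphy for {Taxon 5, Taxon 7}.
Char. 5 groups Taxon 7 and Taxon 9, which is incompatible with the clades supported by the remaining characters; treating it as convergent (homoplasy) costs fewer steps than any alternative tree.
Char. 6 (derived state '1') is shared by Taxon 4, Taxon 5, and Taxon 7 — a synapomorphy uniting that clade.
Most parsimonious ingroup topology: ((Taxon 9,((Taxon 7,Taxon 5),Taxon 4)),Taxon 3).
Changes per character on this tree: Char. 1: 1; Char. 2: 1; Char. 3: 1; Char. 4: 1; Char. 5: 2; Char. 6: 1.
Total = 7.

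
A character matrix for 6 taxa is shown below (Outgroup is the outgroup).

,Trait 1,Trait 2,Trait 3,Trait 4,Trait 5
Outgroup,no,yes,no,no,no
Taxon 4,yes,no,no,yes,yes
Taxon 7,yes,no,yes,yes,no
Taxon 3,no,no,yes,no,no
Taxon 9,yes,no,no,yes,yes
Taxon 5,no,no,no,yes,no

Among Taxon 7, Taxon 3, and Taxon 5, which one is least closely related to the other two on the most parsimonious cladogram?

Character polarity is set by the outgroup: the derived state is whichever differs from the outgroup's state, so for Trait 2 the derived state is 'no', and for the remaining characters it is 'yes'.
Only Taxon 4, Taxon 7, and Taxon 9 show the derived state 'yes' for Trait 1, supporting them as a clade.
All ingroup taxa share the derived state 'no' for Trait 2; it defines the ingroup but does not resolve relationships within it.
Trait 3 groups Taxon 3 and Taxon 7, which is incompatible with the clades supported by the remaining characters; treating it as convergent (homoplasy) costs fewer steps than any alternative tree.
Only Taxon 4, Taxon 5, Taxon 7, and Taxon 9 show the derived state 'yes' for Trait 4, supporting them as a clade.
Trait 5: derived state 'yes' in Taxon 4 and Taxon 9 only — synapomorphy for {Taxon 4, Taxon 9}.
Most parsimonious ingroup topology: ((((Taxon 4,Taxon 9),Taxon 7),Taxon 5),Taxon 3).
Taxon 5 and Taxon 7 share a more recent common ancestor with each other than either does with Taxon 3, so Taxon 3 is the least closely related of the three.

Taxon 3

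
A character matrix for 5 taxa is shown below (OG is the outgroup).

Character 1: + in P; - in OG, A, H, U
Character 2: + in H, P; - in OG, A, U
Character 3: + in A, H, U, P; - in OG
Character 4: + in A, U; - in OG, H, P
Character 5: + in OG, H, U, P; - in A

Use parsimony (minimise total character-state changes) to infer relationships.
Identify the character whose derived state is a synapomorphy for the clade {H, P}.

Character polarity is set by the outgroup: the derived state is whichever differs from the outgroup's state, so for Character 5 the derived state is '-', and for the remaining characters it is '+'.
Character 1 (derived state '+') is unique to P (autapomorphy; uninformative for grouping).
Character 2: derived state '+' in H and P only — synapomorphy for {H, P}.
Character 3 (derived state '+') is shared by all ingroup taxa — unites the whole ingroup.
Character 4 (derived state '+') is shared by A and U — a synapomorphy uniting that clade.
Character 5 (derived state '-') is unique to A (autapomorphy; uninformative for grouping).
Most parsimonious ingroup topology: ((A,U),(H,P)).
The clade {H, P} is supported by Character 2: its derived state '+' occurs in exactly those taxa and in no other taxon (including the outgroup).

Character 2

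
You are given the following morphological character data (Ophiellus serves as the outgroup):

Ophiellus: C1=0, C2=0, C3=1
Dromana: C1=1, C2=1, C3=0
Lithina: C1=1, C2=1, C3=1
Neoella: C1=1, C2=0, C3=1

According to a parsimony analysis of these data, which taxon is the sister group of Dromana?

Character polarity is set by the outgroup: the derived state is whichever differs from the outgroup's state, so for C3 the derived state is '0', and for the remaining characters it is '1'.
All ingroup taxa share the derived state '1' for C1; it defines the ingroup but does not resolve relationships within it.
C2: derived state '1' in Dromana and Lithina only — synapomorphy for {Dromana, Lithina}.
C3: derived state '0' in Dromana only — an autapomorphy, so it tells us nothing about relationships among taxa.
Most parsimonious ingroup topology: ((Dromana,Lithina),Neoella).
Dromana and Lithina form a cherry on this tree, so they are sister taxa.

Lithina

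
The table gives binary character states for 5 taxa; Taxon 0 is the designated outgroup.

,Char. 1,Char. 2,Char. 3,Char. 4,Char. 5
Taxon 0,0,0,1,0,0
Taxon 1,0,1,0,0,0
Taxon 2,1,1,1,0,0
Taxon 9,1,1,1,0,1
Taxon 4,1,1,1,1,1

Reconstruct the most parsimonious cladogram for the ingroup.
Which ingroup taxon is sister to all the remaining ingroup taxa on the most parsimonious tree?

Taxon 1

Character polarity is set by the outgroup: the derived state is whichever differs from the outgroup's state, so for Char. 3 the derived state is '0', and for the remaining characters it is '1'.
Char. 1 (derived state '1') is shared by Taxon 2, Taxon 4, and Taxon 9 — a synapomorphy uniting that clade.
All ingroup taxa share the derived state '1' for Char. 2; it defines the ingroup but does not resolve relationships within it.
Char. 3 (derived state '0') is unique to Taxon 1 (autapomorphy; uninformative for grouping).
Char. 4 (derived state '1') is unique to Taxon 4 (autapomorphy; uninformative for grouping).
Only Taxon 4 and Taxon 9 show the derived state '1' for Char. 5, supporting them as a clade.
Most parsimonious ingroup topology: ((Taxon 2,(Taxon 9,Taxon 4)),Taxon 1).
Taxon 1 is sister to the clade containing all other ingroup taxa, so it is the earliest-diverging (most basal) ingroup lineage.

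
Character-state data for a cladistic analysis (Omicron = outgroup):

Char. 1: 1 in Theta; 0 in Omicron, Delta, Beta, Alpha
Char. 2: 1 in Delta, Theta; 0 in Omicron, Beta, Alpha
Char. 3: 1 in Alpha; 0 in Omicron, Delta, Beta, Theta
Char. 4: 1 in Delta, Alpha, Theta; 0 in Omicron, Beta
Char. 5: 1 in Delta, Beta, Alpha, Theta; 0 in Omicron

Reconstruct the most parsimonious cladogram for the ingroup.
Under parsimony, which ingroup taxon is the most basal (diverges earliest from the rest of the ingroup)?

Beta

The outgroup has state '0' for every character, so '1' is the derived state throughout.
Char. 1 (derived state '1') is unique to Theta (autapomorphy; uninformative for grouping).
Char. 2: derived state '1' in Delta and Theta only — synapomorphy for {Delta, Theta}.
Char. 3 (derived state '1') is unique to Alpha (autapomorphy; uninformative for grouping).
Only Alpha, Delta, and Theta show the derived state '1' for Char. 4, supporting them as a clade.
All ingroup taxa share the derived state '1' for Char. 5; it defines the ingroup but does not resolve relationships within it.
Most parsimonious ingroup topology: (((Delta,Theta),Alpha),Beta).
Beta is sister to the clade containing all other ingroup taxa, so it is the earliest-diverging (most basal) ingroup lineage.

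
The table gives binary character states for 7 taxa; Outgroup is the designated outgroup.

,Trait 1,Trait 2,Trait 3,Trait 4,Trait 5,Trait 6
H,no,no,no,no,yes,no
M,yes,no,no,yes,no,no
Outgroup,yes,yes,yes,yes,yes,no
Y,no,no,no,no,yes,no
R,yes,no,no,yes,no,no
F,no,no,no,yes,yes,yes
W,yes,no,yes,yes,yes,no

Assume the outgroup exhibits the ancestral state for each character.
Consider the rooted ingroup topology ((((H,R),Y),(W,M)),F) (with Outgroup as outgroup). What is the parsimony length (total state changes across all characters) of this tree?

Map each character onto ((((H,R),Y),(W,M)),F) (rooted by Outgroup) and count the minimum state changes it requires (Fitch parsimony):
Trait 1: 3; Trait 2: 1; Trait 3: 2; Trait 4: 2; Trait 5: 2; Trait 6: 1.
Total tree length = 11.

11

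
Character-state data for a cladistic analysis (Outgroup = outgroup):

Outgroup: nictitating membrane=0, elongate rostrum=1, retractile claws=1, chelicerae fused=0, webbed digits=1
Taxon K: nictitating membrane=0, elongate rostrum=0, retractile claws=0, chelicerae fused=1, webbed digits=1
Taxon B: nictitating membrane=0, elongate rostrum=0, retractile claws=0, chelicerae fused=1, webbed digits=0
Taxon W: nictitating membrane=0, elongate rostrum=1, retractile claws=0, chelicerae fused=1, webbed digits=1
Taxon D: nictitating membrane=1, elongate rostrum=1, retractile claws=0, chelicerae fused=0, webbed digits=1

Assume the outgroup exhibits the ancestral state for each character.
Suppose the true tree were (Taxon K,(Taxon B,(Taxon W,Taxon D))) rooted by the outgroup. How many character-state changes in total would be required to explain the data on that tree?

7

Map each character onto (Taxon K,(Taxon B,(Taxon W,Taxon D))) (rooted by Outgroup) and count the minimum state changes it requires (Fitch parsimony):
nictitating membrane: 1; elongate rostrum: 2; retractile claws: 1; chelicerae fused: 2; webbed digits: 1.
Total tree length = 7.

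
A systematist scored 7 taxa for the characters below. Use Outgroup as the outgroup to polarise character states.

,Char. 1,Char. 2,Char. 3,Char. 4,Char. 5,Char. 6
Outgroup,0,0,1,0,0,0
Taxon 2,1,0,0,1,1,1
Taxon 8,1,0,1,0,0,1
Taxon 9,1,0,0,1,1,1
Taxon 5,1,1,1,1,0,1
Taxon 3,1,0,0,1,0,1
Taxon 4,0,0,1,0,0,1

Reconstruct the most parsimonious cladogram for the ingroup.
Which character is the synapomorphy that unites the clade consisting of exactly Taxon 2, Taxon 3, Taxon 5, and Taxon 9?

Char. 4

Character polarity is set by the outgroup: the derived state is whichever differs from the outgroup's state, so for Char. 3 the derived state is '0', and for the remaining characters it is '1'.
Char. 1 (derived state '1') is shared by Taxon 2, Taxon 3, Taxon 5, Taxon 8, and Taxon 9 — a synapomorphy uniting that clade.
Char. 2: derived state '1' in Taxon 5 only — an autapomorphy, so it tells us nothing about relationships among taxa.
Char. 3 (derived state '0') is shared by Taxon 2, Taxon 3, and Taxon 9 — a synapomorphy uniting that clade.
Char. 4 (derived state '1') is shared by Taxon 2, Taxon 3, Taxon 5, and Taxon 9 — a synapomorphy uniting that clade.
Only Taxon 2 and Taxon 9 show the derived state '1' for Char. 5, supporting them as a clade.
All ingroup taxa share the derived state '1' for Char. 6; it defines the ingroup but does not resolve relationships within it.
Most parsimonious ingroup topology: (((((Taxon 2,Taxon 9),Taxon 3),Taxon 5),Taxon 8),Taxon 4).
The clade {Taxon 2, Taxon 3, Taxon 5, Taxon 9} is supported by Char. 4: its derived state '1' occurs in exactly those taxa and in no other taxon (including the outgroup).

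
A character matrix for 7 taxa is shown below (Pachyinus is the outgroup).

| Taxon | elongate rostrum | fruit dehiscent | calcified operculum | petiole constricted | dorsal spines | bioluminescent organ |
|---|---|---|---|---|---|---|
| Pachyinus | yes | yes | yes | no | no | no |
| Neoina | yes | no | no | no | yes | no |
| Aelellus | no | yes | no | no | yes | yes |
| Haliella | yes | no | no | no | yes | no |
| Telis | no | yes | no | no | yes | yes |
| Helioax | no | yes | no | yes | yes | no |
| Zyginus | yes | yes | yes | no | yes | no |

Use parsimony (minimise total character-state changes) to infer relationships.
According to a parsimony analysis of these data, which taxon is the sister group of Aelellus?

Character polarity is set by the outgroup: the derived state is whichever differs from the outgroup's state, so for elongate rostrum, fruit dehiscent, calcified operculum the derived state is 'no', and for the remaining characters it is 'yes'.
elongate rostrum: derived state 'no' in Aelellus, Helioax, and Telis only — synapomorphy for {Aelellus, Helioax, Telis}.
Only Haliella and Neoina show the derived state 'no' for fruit dehiscent, supporting them as a clade.
calcified operculum: derived state 'no' in Aelellus, Haliella, Helioax, Neoina, and Telis only — synapomorphy for {Aelellus, Haliella, Helioax, Neoina, Telis}.
petiole constricted: derived state 'yes' in Helioax only — an autapomorphy, so it tells us nothing about relationships among taxa.
dorsal spines (derived state 'yes') is shared by all ingroup taxa — unites the whole ingroup.
Only Aelellus and Telis show the derived state 'yes' for bioluminescent organ, supporting them as a clade.
Most parsimonious ingroup topology: (((Neoina,Haliella),((Aelellus,Telis),Helioax)),Zyginus).
Aelellus and Telis form a cherry on this tree, so they are sister taxa.

Telis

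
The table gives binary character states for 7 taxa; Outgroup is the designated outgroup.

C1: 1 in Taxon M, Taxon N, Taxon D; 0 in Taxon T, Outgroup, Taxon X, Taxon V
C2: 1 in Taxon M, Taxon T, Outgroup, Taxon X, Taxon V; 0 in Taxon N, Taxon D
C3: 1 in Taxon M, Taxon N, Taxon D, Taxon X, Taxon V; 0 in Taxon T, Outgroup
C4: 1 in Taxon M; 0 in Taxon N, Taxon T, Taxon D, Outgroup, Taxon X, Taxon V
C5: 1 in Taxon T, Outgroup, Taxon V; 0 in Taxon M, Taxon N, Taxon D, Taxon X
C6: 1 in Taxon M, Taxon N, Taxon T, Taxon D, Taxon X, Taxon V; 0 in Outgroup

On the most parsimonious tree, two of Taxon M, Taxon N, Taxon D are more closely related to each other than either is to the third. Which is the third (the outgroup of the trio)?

Character polarity is set by the outgroup: the derived state is whichever differs from the outgroup's state, so for C2, C5 the derived state is '0', and for the remaining characters it is '1'.
C1: derived state '1' in Taxon D, Taxon M, and Taxon N only — synapomorphy for {Taxon D, Taxon M, Taxon N}.
C2 (derived state '0') is shared by Taxon D and Taxon N — a synapomorphy uniting that clade.
C3: derived state '1' in Taxon D, Taxon M, Taxon N, Taxon V, and Taxon X only — synapomorphy for {Taxon D, Taxon M, Taxon N, Taxon V, Taxon X}.
C4: derived state '1' in Taxon M only — an autapomorphy, so it tells us nothing about relationships among taxa.
Only Taxon D, Taxon M, Taxon N, and Taxon X show the derived state '0' for C5, supporting them as a clade.
C6 (derived state '1') is shared by all ingroup taxa — unites the whole ingroup.
Most parsimonious ingroup topology: ((((Taxon M,(Taxon D,Taxon N)),Taxon X),Taxon V),Taxon T).
Taxon D and Taxon N share a more recent common ancestor with each other than either does with Taxon M, so Taxon M is the least closely related of the three.

Taxon M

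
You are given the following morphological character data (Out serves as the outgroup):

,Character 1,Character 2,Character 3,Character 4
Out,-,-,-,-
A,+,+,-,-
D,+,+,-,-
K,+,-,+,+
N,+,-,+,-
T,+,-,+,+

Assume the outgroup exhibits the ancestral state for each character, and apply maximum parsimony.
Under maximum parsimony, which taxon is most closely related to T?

The outgroup has state '-' for every character, so '+' is the derived state throughout.
Character 1 (derived state '+') is shared by all ingroup taxa — unites the whole ingroup.
Character 2: derived state '+' in A and D only — synapomorphy for {A, D}.
Only K, N, and T show the derived state '+' for Character 3, supporting them as a clade.
Only K and T show the derived state '+' for Character 4, supporting them as a clade.
Most parsimonious ingroup topology: ((A,D),((K,T),N)).
T and K form a cherry on this tree, so they are sister taxa.

K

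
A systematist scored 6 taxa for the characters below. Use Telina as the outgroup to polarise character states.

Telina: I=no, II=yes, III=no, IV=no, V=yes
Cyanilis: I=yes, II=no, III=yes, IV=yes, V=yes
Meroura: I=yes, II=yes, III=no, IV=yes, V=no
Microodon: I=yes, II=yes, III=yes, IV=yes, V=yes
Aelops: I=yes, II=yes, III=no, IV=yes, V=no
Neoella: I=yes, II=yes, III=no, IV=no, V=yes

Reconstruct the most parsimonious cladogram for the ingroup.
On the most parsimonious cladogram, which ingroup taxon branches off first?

Character polarity is set by the outgroup: the derived state is whichever differs from the outgroup's state, so for II, V the derived state is 'no', and for the remaining characters it is 'yes'.
I (derived state 'yes') is shared by all ingroup taxa — unites the whole ingroup.
II: derived state 'no' in Cyanilis only — an autapomorphy, so it tells us nothing about relationships among taxa.
III (derived state 'yes') is shared by Cyanilis and Microodon — a synapomorphy uniting that clade.
IV: derived state 'yes' in Aelops, Cyanilis, Meroura, and Microodon only — synapomorphy for {Aelops, Cyanilis, Meroura, Microodon}.
V: derived state 'no' in Aelops and Meroura only — synapomorphy for {Aelops, Meroura}.
Most parsimonious ingroup topology: (((Cyanilis,Microodon),(Meroura,Aelops)),Neoella).
Neoella is sister to the clade containing all other ingroup taxa, so it is the earliest-diverging (most basal) ingroup lineage.

Neoella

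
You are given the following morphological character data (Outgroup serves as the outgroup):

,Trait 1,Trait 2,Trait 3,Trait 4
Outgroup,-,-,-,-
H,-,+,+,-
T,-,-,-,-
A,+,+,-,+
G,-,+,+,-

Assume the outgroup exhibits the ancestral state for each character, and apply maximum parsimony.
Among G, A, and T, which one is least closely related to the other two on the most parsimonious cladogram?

T

The outgroup has state '-' for every character, so '+' is the derived state throughout.
Trait 1 (derived state '+') is unique to A (autapomorphy; uninformative for grouping).
Trait 2: derived state '+' in A, G, and H only — synapomorphy for {A, G, H}.
Only G and H show the derived state '+' for Trait 3, supporting them as a clade.
Trait 4 (derived state '+') is unique to A (autapomorphy; uninformative for grouping).
Most parsimonious ingroup topology: (((H,G),A),T).
G and A share a more recent common ancestor with each other than either does with T, so T is the least closely related of the three.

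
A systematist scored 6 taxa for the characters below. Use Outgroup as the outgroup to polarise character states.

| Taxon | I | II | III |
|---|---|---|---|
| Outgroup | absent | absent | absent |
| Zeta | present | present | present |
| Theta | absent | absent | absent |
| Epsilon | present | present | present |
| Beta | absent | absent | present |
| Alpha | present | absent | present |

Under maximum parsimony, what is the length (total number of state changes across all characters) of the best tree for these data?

3

The outgroup has state 'absent' for every character, so 'present' is the derived state throughout.
I (derived state 'present') is shared by Alpha, Epsilon, and Zeta — a synapomorphy uniting that clade.
II: derived state 'present' in Epsilon and Zeta only — synapomorphy for {Epsilon, Zeta}.
III: derived state 'present' in Alpha, Beta, Epsilon, and Zeta only — synapomorphy for {Alpha, Beta, Epsilon, Zeta}.
Most parsimonious ingroup topology: ((((Zeta,Epsilon),Alpha),Beta),Theta).
Changes per character on this tree: I: 1; II: 1; III: 1.
Total = 3.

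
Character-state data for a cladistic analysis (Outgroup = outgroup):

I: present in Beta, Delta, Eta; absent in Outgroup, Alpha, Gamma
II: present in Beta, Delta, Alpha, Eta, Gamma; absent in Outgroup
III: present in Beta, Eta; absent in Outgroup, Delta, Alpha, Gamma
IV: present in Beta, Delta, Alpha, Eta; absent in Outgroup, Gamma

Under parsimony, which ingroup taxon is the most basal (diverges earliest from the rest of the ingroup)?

The outgroup has state 'absent' for every character, so 'present' is the derived state throughout.
Only Beta, Delta, and Eta show the derived state 'present' for I, supporting them as a clade.
All ingroup taxa share the derived state 'present' for II; it defines the ingroup but does not resolve relationships within it.
III (derived state 'present') is shared by Beta and Eta — a synapomorphy uniting that clade.
IV (derived state 'present') is shared by Alpha, Beta, Delta, and Eta — a synapomorphy uniting that clade.
Most parsimonious ingroup topology: ((((Beta,Eta),Delta),Alpha),Gamma).
Gamma is sister to the clade containing all other ingroup taxa, so it is the earliest-diverging (most basal) ingroup lineage.

Gamma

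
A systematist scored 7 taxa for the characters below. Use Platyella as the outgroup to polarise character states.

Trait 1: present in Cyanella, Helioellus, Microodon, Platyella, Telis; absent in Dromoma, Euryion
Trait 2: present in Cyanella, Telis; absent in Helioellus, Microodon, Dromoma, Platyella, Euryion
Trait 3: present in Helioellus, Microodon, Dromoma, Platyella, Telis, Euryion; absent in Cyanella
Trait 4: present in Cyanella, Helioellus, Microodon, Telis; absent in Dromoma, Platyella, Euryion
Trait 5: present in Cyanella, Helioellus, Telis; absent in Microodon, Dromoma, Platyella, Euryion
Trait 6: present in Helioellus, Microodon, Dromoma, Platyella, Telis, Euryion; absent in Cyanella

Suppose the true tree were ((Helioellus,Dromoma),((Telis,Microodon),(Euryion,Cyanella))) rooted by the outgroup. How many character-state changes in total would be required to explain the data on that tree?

Map each character onto ((Helioellus,Dromoma),((Telis,Microodon),(Euryion,Cyanella))) (rooted by Platyella) and count the minimum state changes it requires (Fitch parsimony):
Trait 1: 2; Trait 2: 2; Trait 3: 1; Trait 4: 3; Trait 5: 3; Trait 6: 1.
Total tree length = 12.

12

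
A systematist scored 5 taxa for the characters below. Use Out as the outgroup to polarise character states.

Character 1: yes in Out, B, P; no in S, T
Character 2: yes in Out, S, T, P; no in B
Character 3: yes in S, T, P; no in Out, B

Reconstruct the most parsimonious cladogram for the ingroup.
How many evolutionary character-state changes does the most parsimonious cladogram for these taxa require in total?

Character polarity is set by the outgroup: the derived state is whichever differs from the outgroup's state, so for Character 1, Character 2 the derived state is 'no', and for the remaining characters it is 'yes'.
Character 1: derived state 'no' in S and T only — synapomorphy for {S, T}.
Character 2: derived state 'no' in B only — an autapomorphy, so it tells us nothing about relationships among taxa.
Only P, S, and T show the derived state 'yes' for Character 3, supporting them as a clade.
Most parsimonious ingroup topology: (((S,T),P),B).
Changes per character on this tree: Character 1: 1; Character 2: 1; Character 3: 1.
Total = 3.

3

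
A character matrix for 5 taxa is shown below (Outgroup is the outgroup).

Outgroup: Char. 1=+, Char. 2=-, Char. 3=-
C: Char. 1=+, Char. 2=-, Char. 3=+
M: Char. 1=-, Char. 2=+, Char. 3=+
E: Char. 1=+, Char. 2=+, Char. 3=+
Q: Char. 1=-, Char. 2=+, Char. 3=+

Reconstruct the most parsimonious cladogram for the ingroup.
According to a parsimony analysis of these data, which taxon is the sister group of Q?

Character polarity is set by the outgroup: the derived state is whichever differs from the outgroup's state, so for Char. 1 the derived state is '-', and for the remaining characters it is '+'.
Only M and Q show the derived state '-' for Char. 1, supporting them as a clade.
Char. 2: derived state '+' in E, M, and Q only — synapomorphy for {E, M, Q}.
Char. 3 (derived state '+') is shared by all ingroup taxa — unites the whole ingroup.
Most parsimonious ingroup topology: (C,((M,Q),E)).
Q and M form a cherry on this tree, so they are sister taxa.

M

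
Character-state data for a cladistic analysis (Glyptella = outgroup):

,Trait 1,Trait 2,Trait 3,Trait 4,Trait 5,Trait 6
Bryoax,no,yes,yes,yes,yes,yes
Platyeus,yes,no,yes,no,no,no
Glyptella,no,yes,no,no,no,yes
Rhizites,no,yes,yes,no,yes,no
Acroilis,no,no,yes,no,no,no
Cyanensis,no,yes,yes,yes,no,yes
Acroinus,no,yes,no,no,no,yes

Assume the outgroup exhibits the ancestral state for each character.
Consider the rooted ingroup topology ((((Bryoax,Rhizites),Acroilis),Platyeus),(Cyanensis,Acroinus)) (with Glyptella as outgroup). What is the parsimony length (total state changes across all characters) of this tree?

Map each character onto ((((Bryoax,Rhizites),Acroilis),Platyeus),(Cyanensis,Acroinus)) (rooted by Glyptella) and count the minimum state changes it requires (Fitch parsimony):
Trait 1: 1; Trait 2: 2; Trait 3: 2; Trait 4: 2; Trait 5: 1; Trait 6: 2.
Total tree length = 10.

10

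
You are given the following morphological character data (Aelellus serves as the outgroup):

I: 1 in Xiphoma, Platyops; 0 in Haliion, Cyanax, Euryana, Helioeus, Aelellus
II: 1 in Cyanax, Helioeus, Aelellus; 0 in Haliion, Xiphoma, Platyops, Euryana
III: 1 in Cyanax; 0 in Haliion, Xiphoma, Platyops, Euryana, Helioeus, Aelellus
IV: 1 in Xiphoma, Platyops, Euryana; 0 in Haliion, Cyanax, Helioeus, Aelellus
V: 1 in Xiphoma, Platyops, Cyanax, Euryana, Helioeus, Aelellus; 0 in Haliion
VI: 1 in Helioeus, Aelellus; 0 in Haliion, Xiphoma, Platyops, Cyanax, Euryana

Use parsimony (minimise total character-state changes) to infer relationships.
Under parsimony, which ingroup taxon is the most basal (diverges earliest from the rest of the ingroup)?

Helioeus

Character polarity is set by the outgroup: the derived state is whichever differs from the outgroup's state, so for II, V, VI the derived state is '0', and for the remaining characters it is '1'.
I (derived state '1') is shared by Platyops and Xiphoma — a synapomorphy uniting that clade.
II: derived state '0' in Euryana, Haliion, Platyops, and Xiphoma only — synapomorphy for {Euryana, Haliion, Platyops, Xiphoma}.
III (derived state '1') is unique to Cyanax (autapomorphy; uninformative for grouping).
Only Euryana, Platyops, and Xiphoma show the derived state '1' for IV, supporting them as a clade.
V: derived state '0' in Haliion only — an autapomorphy, so it tells us nothing about relationships among taxa.
VI (derived state '0') is shared by Cyanax, Euryana, Haliion, Platyops, and Xiphoma — a synapomorphy uniting that clade.
Most parsimonious ingroup topology: (((((Xiphoma,Platyops),Euryana),Haliion),Cyanax),Helioeus).
Helioeus is sister to the clade containing all other ingroup taxa, so it is the earliest-diverging (most basal) ingroup lineage.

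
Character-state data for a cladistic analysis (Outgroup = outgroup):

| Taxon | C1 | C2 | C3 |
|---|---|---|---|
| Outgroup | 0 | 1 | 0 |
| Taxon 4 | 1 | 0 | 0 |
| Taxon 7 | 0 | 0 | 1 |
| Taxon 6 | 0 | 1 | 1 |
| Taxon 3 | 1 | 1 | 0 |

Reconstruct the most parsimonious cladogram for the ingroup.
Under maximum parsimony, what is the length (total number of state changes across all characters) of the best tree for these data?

4

Character polarity is set by the outgroup: the derived state is whichever differs from the outgroup's state, so for C2 the derived state is '0', and for the remaining characters it is '1'.
C1 (derived state '1') is shared by Taxon 3 and Taxon 4 — a synapomorphy uniting that clade.
C2 (state '0') occurs in Taxon 4 and Taxon 7 but conflicts with the nesting implied by the other characters — most parsimoniously interpreted as homoplasy.
Only Taxon 6 and Taxon 7 show the derived state '1' for C3, supporting them as a clade.
Most parsimonious ingroup topology: ((Taxon 4,Taxon 3),(Taxon 7,Taxon 6)).
Changes per character on this tree: C1: 1; C2: 2; C3: 1.
Total = 4.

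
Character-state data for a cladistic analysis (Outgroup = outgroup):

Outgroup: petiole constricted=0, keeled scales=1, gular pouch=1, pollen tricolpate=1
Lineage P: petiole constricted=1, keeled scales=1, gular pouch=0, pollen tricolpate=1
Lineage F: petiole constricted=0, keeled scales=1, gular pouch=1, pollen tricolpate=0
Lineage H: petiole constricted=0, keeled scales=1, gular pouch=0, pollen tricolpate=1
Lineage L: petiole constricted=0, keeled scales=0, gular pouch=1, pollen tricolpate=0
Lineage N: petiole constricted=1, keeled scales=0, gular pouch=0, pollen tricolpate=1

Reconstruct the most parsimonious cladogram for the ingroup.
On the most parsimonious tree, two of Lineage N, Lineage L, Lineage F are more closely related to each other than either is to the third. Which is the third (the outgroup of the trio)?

Lineage N

Character polarity is set by the outgroup: the derived state is whichever differs from the outgroup's state, so for keeled scales, gular pouch, pollen tricolpate the derived state is '0', and for the remaining characters it is '1'.
petiole constricted (derived state '1') is shared by Lineage N and Lineage P — a synapomorphy uniting that clade.
keeled scales (state '0') occurs in Lineage L and Lineage N but conflicts with the nesting implied by the other characters — most parsimoniously interpreted as homoplasy.
gular pouch (derived state '0') is shared by Lineage H, Lineage N, and Lineage P — a synapomorphy uniting that clade.
Only Lineage F and Lineage L show the derived state '0' for pollen tricolpate, supporting them as a clade.
Most parsimonious ingroup topology: (((Lineage P,Lineage N),Lineage H),(Lineage F,Lineage L)).
Lineage F and Lineage L share a more recent common ancestor with each other than either does with Lineage N, so Lineage N is the least closely related of the three.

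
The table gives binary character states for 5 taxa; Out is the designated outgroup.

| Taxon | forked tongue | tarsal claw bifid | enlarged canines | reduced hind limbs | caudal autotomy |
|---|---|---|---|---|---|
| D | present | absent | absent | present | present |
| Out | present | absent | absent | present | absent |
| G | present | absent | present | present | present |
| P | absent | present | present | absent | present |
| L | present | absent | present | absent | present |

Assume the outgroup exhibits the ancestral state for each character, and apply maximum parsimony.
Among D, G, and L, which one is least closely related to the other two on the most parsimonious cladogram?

D

Character polarity is set by the outgroup: the derived state is whichever differs from the outgroup's state, so for forked tongue, reduced hind limbs the derived state is 'absent', and for the remaining characters it is 'present'.
forked tongue: derived state 'absent' in P only — an autapomorphy, so it tells us nothing about relationships among taxa.
tarsal claw bifid: derived state 'present' in P only — an autapomorphy, so it tells us nothing about relationships among taxa.
Only G, L, and P show the derived state 'present' for enlarged canines, supporting them as a clade.
Only L and P show the derived state 'absent' for reduced hind limbs, supporting them as a clade.
caudal autotomy (derived state 'present') is shared by all ingroup taxa — unites the whole ingroup.
Most parsimonious ingroup topology: (((P,L),G),D).
G and L share a more recent common ancestor with each other than either does with D, so D is the least closely related of the three.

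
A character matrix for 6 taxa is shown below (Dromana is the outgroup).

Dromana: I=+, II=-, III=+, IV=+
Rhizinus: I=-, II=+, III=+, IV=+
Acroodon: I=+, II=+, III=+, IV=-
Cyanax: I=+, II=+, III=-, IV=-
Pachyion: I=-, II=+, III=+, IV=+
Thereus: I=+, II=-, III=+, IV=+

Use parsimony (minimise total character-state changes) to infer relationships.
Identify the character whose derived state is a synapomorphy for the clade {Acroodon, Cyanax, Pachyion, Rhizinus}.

Character polarity is set by the outgroup: the derived state is whichever differs from the outgroup's state, so for I, III, IV the derived state is '-', and for the remaining characters it is '+'.
Only Pachyion and Rhizinus show the derived state '-' for I, supporting them as a clade.
II: derived state '+' in Acroodon, Cyanax, Pachyion, and Rhizinus only — synapomorphy for {Acroodon, Cyanax, Pachyion, Rhizinus}.
III (derived state '-') is unique to Cyanax (autapomorphy; uninformative for grouping).
Only Acroodon and Cyanax show the derived state '-' for IV, supporting them as a clade.
Most parsimonious ingroup topology: (((Rhizinus,Pachyion),(Acroodon,Cyanax)),Thereus).
The clade {Acroodon, Cyanax, Pachyion, Rhizinus} is supported by II: its derived state '+' occurs in exactly those taxa and in no other taxon (including the outgroup).

II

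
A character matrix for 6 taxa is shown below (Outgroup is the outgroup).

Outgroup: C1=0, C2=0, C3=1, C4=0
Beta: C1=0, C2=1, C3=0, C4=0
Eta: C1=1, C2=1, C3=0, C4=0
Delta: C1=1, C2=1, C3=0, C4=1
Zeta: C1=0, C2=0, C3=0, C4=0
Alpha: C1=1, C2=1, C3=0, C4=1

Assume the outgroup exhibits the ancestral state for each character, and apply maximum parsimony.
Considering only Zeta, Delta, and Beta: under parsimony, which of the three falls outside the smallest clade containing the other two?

Character polarity is set by the outgroup: the derived state is whichever differs from the outgroup's state, so for C3 the derived state is '0', and for the remaining characters it is '1'.
C1 (derived state '1') is shared by Alpha, Delta, and Eta — a synapomorphy uniting that clade.
C2 (derived state '1') is shared by Alpha, Beta, Delta, and Eta — a synapomorphy uniting that clade.
All ingroup taxa share the derived state '0' for C3; it defines the ingroup but does not resolve relationships within it.
Only Alpha and Delta show the derived state '1' for C4, supporting them as a clade.
Most parsimonious ingroup topology: ((Beta,(Eta,(Delta,Alpha))),Zeta).
Delta and Beta share a more recent common ancestor with each other than either does with Zeta, so Zeta is the least closely related of the three.

Zeta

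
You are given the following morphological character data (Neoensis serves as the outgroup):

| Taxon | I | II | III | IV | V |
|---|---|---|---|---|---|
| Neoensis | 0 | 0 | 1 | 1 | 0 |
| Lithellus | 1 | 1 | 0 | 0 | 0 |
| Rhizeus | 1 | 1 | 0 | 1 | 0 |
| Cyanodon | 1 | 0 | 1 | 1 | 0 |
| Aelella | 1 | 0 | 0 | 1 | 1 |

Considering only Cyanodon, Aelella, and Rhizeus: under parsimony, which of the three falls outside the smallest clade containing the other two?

Character polarity is set by the outgroup: the derived state is whichever differs from the outgroup's state, so for III, IV the derived state is '0', and for the remaining characters it is '1'.
I (derived state '1') is shared by all ingroup taxa — unites the whole ingroup.
II: derived state '1' in Lithellus and Rhizeus only — synapomorphy for {Lithellus, Rhizeus}.
III: derived state '0' in Aelella, Lithellus, and Rhizeus only — synapomorphy for {Aelella, Lithellus, Rhizeus}.
IV (derived state '0') is unique to Lithellus (autapomorphy; uninformative for grouping).
V (derived state '1') is unique to Aelella (autapomorphy; uninformative for grouping).
Most parsimonious ingroup topology: (((Lithellus,Rhizeus),Aelella),Cyanodon).
Rhizeus and Aelella share a more recent common ancestor with each other than either does with Cyanodon, so Cyanodon is the least closely related of the three.

Cyanodon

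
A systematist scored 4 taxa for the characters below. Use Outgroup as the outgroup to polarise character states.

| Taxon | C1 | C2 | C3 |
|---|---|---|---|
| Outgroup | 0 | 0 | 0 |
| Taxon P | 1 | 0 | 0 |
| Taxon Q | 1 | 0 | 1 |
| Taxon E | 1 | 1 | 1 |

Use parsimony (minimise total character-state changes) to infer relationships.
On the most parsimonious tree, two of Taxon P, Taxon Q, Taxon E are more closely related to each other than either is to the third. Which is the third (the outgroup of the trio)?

Taxon P

The outgroup has state '0' for every character, so '1' is the derived state throughout.
C1 (derived state '1') is shared by all ingroup taxa — unites the whole ingroup.
C2: derived state '1' in Taxon E only — an autapomorphy, so it tells us nothing about relationships among taxa.
C3 (derived state '1') is shared by Taxon E and Taxon Q — a synapomorphy uniting that clade.
Most parsimonious ingroup topology: (Taxon P,(Taxon Q,Taxon E)).
Taxon E and Taxon Q share a more recent common ancestor with each other than either does with Taxon P, so Taxon P is the least closely related of the three.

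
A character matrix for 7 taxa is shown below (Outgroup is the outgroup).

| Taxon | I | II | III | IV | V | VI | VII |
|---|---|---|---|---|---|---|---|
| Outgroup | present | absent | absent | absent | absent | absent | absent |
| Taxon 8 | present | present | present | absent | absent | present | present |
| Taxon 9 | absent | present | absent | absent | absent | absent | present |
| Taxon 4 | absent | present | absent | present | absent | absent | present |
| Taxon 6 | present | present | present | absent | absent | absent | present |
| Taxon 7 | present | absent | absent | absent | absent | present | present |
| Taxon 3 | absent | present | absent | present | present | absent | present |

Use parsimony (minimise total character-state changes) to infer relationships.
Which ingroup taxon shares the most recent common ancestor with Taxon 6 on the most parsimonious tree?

Taxon 8

Character polarity is set by the outgroup: the derived state is whichever differs from the outgroup's state, so for I the derived state is 'absent', and for the remaining characters it is 'present'.
I: derived state 'absent' in Taxon 3, Taxon 4, and Taxon 9 only — synapomorphy for {Taxon 3, Taxon 4, Taxon 9}.
II (derived state 'present') is shared by Taxon 3, Taxon 4, Taxon 6, Taxon 8, and Taxon 9 — a synapomorphy uniting that clade.
III: derived state 'present' in Taxon 6 and Taxon 8 only — synapomorphy for {Taxon 6, Taxon 8}.
IV: derived state 'present' in Taxon 3 and Taxon 4 only — synapomorphy for {Taxon 3, Taxon 4}.
V (derived state 'present') is unique to Taxon 3 (autapomorphy; uninformative for grouping).
VI (state 'present') occurs in Taxon 7 and Taxon 8 but conflicts with the nesting implied by the other characters — most parsimoniously interpreted as homoplasy.
VII (derived state 'present') is shared by all ingroup taxa — unites the whole ingroup.
Most parsimonious ingroup topology: (((Taxon 8,Taxon 6),(Taxon 9,(Taxon 4,Taxon 3))),Taxon 7).
Taxon 6 and Taxon 8 form a cherry on this tree, so they are sister taxa.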